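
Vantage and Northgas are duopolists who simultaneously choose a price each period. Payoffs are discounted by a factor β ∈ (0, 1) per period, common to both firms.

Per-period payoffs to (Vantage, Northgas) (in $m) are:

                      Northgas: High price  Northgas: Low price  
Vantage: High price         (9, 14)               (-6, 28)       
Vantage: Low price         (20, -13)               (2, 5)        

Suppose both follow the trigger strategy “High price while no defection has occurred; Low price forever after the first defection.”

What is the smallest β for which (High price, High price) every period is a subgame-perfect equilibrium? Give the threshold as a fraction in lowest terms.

Vantage's threshold: (20−9)/(20−2) = 11/18.
Northgas's threshold: (28−14)/(28−5) = 14/23.
11/18 > 14/23, so Vantage binds and β* = 11/18.

11/18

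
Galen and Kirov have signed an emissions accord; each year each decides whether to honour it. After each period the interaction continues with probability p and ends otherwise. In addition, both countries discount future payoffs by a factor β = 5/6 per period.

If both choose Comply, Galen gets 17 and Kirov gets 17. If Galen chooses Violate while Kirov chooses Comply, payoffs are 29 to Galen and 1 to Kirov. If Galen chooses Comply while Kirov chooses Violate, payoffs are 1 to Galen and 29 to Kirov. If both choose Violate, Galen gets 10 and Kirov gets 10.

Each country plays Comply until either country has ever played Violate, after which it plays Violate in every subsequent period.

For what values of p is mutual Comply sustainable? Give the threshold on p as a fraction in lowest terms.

Expected continuation weight on next period's payoff is β·p = 5/6·p, which plays the role of the discount factor.
Cooperation requires 5/6·p ≥ (29−17)/(29−10) = 12/19, hence p ≥ 72/95.

72/95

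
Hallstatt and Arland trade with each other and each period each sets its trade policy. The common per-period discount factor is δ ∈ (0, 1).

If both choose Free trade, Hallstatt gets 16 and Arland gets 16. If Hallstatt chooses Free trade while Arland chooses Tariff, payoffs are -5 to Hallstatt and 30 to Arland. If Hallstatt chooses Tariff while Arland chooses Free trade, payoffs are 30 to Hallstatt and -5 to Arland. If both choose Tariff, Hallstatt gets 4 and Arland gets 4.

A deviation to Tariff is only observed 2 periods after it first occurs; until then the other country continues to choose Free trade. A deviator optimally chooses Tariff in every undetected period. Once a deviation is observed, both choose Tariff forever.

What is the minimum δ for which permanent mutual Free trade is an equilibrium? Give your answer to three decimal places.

0.734

A deviator earns 30 for 2 periods, then 4 forever; cooperating earns 16 forever. Multiplying the IC by (1−δ):
16 ≥ 30(1−δ^2) + 4δ^2, so 26·δ^2 ≥ 14 and δ^2 ≥ 7/13.
δ ≥ (7/13)^(1/2) ≈ 0.734.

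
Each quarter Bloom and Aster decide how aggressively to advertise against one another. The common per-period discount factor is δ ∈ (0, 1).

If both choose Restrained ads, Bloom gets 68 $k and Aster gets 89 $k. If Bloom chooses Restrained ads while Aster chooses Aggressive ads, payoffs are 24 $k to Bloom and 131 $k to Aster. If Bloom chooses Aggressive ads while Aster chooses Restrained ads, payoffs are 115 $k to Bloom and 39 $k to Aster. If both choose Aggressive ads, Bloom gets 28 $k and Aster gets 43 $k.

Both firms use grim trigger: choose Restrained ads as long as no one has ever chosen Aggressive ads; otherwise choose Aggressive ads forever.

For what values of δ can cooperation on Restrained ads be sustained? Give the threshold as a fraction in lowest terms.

Bloom: cooperation gives 68 each period; deviation gives 115 once then 28 forever.
  68/(1−δ) ≥ 115 + 28δ/(1−δ) ⇒ δ ≥ 47/87.
Aster: cooperation gives 89 each period; deviation gives 131 once then 43 forever.
  δ ≥ 42/88 = 21/44.
Both must hold, so the binding constraint is Bloom's: δ ≥ 47/87.

47/87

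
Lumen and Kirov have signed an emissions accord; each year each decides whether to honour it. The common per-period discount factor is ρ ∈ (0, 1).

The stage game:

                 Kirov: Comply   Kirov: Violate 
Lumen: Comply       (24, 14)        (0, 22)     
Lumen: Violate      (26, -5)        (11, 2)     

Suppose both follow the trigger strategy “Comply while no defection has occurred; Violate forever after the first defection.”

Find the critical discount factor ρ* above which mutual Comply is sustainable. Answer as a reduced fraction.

For Lumen: deviation gain 26−24 = 2, per-period punishment loss 24−11 = 13. IC gives ρ ≥ 2/15.
For Kirov: gain 8, loss 12 per period, so ρ ≥ 8/20 = 2/5.
The tighter constraint is Kirov's, so cooperation needs ρ ≥ 2/5.

2/5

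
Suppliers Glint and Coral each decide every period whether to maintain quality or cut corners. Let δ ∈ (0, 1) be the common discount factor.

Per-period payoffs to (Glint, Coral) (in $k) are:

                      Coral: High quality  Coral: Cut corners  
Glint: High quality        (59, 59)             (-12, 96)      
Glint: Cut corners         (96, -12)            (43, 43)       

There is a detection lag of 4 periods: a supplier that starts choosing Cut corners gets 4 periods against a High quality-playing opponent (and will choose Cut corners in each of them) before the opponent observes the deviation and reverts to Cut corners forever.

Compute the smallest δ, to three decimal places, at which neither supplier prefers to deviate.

0.914

The best deviation is to choose Cut corners for all 4 undetected periods, earning 96 each, then 43 forever once detected.
Deviation value: 96(1−δ^4)/(1−δ) + 43δ^4/(1−δ); cooperation value: 59/(1−δ).
IC: 59 ≥ 96(1−δ^4) + 43δ^4 = 96 − 53δ^4.
So δ^4 ≥ 37/53, giving δ ≥ (37/53)^(1/4) ≈ 0.914.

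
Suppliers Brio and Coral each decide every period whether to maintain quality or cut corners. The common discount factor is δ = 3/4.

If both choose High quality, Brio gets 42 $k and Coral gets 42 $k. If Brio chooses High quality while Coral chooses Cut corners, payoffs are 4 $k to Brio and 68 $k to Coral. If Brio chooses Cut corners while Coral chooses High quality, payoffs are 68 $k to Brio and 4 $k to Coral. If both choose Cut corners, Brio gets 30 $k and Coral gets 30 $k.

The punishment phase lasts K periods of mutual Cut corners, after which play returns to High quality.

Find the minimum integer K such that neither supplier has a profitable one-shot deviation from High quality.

5

No profitable deviation requires (42−30)(δ+…+δ^K) ≥ 68−42, i.e. δ+…+δ^K ≥ 13/6 ≈ 2.1667.
With δ = 3/4, the partial sums are K=1: 0.7500, K=2: 1.3125, K=3: 1.7344, K=4: 2.0508, K=5: 2.2881.
K = 5 is the first length at which the sum reaches 2.1667.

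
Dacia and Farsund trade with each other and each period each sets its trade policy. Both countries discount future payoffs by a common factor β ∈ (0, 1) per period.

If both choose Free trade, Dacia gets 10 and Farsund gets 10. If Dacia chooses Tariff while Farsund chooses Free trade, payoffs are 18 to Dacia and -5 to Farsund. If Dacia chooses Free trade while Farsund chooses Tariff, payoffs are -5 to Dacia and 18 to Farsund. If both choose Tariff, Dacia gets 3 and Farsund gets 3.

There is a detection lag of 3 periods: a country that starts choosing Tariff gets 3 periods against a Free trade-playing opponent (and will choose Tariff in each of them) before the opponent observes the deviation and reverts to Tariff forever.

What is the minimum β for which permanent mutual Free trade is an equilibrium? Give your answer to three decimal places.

The best deviation is to choose Tariff for all 3 undetected periods, earning 18 each, then 3 forever once detected.
Deviation value: 18(1−β^3)/(1−β) + 3β^3/(1−β); cooperation value: 10/(1−β).
IC: 10 ≥ 18(1−β^3) + 3β^3 = 18 − 15β^3.
So β^3 ≥ 8/15, giving β ≥ (8/15)^(1/3) ≈ 0.811.

0.811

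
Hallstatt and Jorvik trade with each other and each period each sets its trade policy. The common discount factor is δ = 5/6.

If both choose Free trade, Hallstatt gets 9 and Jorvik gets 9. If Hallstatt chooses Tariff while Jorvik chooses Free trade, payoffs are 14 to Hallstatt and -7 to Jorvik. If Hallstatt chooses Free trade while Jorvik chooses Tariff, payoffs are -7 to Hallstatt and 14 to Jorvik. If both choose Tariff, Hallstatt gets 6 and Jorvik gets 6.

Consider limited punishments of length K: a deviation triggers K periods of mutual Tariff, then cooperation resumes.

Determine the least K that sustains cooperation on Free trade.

3

IC: δ(1−δ^K)/(1−δ) ≥ (14−9)/(9−6) = 5/3.
With δ = 5/6: need 1 − δ^K ≥ 5/3·(1−5/6)/(5/6), i.e. δ^K ≤ 0.6667.
Since (5/6)^2 = 0.6944 and (5/6)^3 = 0.5787, the smallest such K is 3.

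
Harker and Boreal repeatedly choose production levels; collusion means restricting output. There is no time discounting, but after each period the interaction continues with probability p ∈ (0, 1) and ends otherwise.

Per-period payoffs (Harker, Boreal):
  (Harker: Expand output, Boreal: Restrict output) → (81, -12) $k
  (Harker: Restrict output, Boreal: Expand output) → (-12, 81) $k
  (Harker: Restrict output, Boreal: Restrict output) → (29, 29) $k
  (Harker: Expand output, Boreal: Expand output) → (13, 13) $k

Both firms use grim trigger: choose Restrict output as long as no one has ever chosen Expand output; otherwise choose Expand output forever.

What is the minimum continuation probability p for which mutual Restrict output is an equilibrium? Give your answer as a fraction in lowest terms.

13/17

With no time discounting, the continuation probability p plays the role of the discount factor.
Grim-trigger IC: 29/(1−p) ≥ 81 + 13p/(1−p) ⇒ p ≥ (81−29)/(81−13) = 13/17.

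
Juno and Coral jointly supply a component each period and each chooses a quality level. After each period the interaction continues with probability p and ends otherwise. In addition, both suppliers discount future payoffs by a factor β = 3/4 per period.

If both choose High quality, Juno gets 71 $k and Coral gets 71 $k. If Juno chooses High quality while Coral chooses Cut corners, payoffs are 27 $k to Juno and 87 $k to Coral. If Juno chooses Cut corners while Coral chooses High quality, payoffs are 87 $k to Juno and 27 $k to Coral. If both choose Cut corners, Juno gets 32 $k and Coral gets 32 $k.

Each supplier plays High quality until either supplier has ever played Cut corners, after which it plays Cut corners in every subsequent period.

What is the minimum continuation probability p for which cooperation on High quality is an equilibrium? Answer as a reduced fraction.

With continuation probability p and discount β, the effective per-period discount factor is βp.
Grim-trigger IC: βp ≥ (87−71)/(87−32) = 16/55.
So p ≥ (16/55)/(3/4) = 64/165.

64/165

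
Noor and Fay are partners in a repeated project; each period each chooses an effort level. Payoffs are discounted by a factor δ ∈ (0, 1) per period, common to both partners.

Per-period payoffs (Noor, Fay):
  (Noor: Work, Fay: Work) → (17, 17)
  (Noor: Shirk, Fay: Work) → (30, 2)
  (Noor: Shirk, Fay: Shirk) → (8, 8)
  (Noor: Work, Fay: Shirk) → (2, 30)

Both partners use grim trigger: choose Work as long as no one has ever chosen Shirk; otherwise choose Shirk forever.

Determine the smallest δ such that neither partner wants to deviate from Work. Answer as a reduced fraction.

13/22

One-period gain from deviating is 30 − 17 = 13. The loss is 17 − 8 = 9 in every subsequent period, with present value 9·δ/(1−δ).
Deviation is unprofitable when 9·δ/(1−δ) ≥ 13, i.e. δ/(1−δ) ≥ 13/9.
Equivalently δ ≥ 13/(13+9) = 13/22.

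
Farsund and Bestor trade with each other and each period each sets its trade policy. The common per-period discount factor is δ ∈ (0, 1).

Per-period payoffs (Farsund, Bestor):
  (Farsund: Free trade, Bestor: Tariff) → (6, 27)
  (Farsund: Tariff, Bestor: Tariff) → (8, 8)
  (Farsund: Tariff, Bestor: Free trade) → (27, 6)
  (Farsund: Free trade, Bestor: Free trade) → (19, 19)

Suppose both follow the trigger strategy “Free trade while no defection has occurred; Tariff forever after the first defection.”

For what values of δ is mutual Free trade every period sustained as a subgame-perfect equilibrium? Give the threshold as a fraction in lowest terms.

Under grim trigger the critical discount factor is (T−C)/(T−P) with T = 27, C = 19, P = 8.
δ* = (27−19)/(27−8) = 8/19.

8/19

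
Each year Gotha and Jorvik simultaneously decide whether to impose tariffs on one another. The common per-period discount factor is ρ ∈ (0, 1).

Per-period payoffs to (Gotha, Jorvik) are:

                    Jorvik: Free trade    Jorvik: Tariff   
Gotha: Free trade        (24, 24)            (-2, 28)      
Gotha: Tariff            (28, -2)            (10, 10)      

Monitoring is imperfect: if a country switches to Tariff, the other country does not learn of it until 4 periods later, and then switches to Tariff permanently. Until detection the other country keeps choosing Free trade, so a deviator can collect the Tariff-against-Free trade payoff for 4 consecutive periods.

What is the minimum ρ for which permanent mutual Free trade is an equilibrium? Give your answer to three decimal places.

The best deviation is to choose Tariff for all 4 undetected periods, earning 28 each, then 10 forever once detected.
Deviation value: 28(1−ρ^4)/(1−ρ) + 10ρ^4/(1−ρ); cooperation value: 24/(1−ρ).
IC: 24 ≥ 28(1−ρ^4) + 10ρ^4 = 28 − 18ρ^4.
So ρ^4 ≥ 4/18 = 2/9, giving ρ ≥ (2/9)^(1/4) ≈ 0.687.

0.687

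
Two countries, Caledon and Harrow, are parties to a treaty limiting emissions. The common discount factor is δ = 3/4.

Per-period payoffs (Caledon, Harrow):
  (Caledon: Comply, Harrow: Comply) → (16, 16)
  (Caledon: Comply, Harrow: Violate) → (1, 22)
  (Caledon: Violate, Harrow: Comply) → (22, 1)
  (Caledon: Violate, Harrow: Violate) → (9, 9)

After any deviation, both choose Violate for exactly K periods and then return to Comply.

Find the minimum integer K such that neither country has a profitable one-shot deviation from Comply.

2

No profitable deviation requires (16−9)(δ+…+δ^K) ≥ 22−16, i.e. δ+…+δ^K ≥ 6/7 ≈ 0.8571.
With δ = 3/4, the partial sums are K=1: 0.7500, K=2: 1.3125.
K = 2 is the first length at which the sum reaches 0.8571.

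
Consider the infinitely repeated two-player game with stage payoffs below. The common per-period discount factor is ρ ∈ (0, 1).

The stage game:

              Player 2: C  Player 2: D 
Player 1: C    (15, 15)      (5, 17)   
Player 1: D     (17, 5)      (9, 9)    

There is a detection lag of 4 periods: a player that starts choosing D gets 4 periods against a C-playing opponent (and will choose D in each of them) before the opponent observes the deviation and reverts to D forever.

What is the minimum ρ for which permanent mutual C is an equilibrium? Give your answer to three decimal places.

0.707

Deviating for the 4 undetected periods gains 17−15 = 2 per period over cooperation, then loses 15−9 = 6 per period forever once punishment starts.
Gain: 2(1 + ρ + … + ρ^3); loss: 6·ρ^4/(1−ρ).
No profitable deviation ⇔ 2(1−ρ^4) ≤ 6·ρ^4, i.e. ρ^4 ≥ 2/(2+6) = 1/4.
Hence ρ ≥ (1/4)^(1/4) ≈ 0.707.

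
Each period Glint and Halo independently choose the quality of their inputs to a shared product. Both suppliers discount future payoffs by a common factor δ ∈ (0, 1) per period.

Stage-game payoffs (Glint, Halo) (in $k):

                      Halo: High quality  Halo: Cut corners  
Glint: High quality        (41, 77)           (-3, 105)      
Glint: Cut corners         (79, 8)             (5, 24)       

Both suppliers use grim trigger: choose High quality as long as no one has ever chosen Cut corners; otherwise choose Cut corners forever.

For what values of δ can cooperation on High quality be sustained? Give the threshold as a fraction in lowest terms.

19/37

For Glint: deviation gain 79−41 = 38, per-period punishment loss 41−5 = 36. IC gives δ ≥ 38/74 = 19/37.
For Halo: gain 28, loss 53 per period, so δ ≥ 28/81.
The tighter constraint is Glint's, so cooperation needs δ ≥ 19/37.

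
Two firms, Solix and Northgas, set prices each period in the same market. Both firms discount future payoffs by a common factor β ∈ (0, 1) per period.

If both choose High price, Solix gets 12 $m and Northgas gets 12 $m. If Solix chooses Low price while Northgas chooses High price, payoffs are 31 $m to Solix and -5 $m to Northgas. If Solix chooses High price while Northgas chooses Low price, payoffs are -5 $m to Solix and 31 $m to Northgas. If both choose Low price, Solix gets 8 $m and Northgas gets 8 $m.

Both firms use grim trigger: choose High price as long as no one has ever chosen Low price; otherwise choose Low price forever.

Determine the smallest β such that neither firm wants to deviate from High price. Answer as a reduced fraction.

12/(1−β) ≥ 31 + 8β/(1−β)
12 ≥ 31 − 23β
β ≥ 19/23.

19/23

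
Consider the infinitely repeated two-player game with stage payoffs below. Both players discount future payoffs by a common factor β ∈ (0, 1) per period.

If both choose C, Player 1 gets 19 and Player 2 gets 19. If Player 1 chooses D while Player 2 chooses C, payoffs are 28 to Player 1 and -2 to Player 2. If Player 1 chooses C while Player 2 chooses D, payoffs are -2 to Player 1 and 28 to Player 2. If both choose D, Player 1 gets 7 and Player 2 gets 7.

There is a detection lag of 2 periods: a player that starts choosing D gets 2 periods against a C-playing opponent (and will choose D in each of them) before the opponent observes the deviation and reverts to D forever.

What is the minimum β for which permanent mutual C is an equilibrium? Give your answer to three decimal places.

0.655

The best deviation is to choose D for all 2 undetected periods, earning 28 each, then 7 forever once detected.
Deviation value: 28(1−β^2)/(1−β) + 7β^2/(1−β); cooperation value: 19/(1−β).
IC: 19 ≥ 28(1−β^2) + 7β^2 = 28 − 21β^2.
So β^2 ≥ 9/21 = 3/7, giving β ≥ (3/7)^(1/2) ≈ 0.655.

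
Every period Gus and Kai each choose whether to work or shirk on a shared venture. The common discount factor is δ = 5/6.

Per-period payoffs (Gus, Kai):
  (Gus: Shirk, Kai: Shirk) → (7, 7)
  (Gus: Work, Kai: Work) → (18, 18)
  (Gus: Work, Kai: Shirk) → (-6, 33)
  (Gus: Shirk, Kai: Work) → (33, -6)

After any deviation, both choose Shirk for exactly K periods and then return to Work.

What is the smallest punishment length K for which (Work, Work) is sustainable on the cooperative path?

2

IC: δ(1−δ^K)/(1−δ) ≥ (33−18)/(18−7) = 15/11.
With δ = 5/6: need 1 − δ^K ≥ 15/11·(1−5/6)/(5/6), i.e. δ^K ≤ 0.7273.
Since (5/6)^1 = 0.8333 and (5/6)^2 = 0.6944, the smallest such K is 2.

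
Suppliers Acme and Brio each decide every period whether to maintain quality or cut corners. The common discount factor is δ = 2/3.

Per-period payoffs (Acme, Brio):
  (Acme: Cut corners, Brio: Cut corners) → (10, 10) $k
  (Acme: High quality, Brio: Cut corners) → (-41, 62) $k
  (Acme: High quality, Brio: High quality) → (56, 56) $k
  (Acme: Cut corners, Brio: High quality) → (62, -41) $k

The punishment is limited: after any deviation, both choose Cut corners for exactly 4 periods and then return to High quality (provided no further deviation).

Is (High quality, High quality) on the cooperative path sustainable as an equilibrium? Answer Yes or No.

A one-shot deviation gives 62 now, then 10 for 4 periods, then back to 56.
Gain from deviating: (62−56) today; loss: (56−10) in each of the next 4 periods.
No-deviation condition: (56−10)(δ+…+δ^4) ≥ 62−56, i.e. δ+…+δ^4 ≥ 3/23.
At δ = 2/3: δ+…+δ^4 = 1.6049 ≥ 0.1304.
So cooperation is sustainable.

Yes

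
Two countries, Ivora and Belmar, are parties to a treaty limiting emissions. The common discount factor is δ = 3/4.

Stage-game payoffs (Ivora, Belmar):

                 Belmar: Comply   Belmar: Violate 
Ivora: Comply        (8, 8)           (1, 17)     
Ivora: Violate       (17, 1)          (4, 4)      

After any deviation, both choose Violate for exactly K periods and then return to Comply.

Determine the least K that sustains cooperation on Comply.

No profitable deviation requires (8−4)(δ+…+δ^K) ≥ 17−8, i.e. δ+…+δ^K ≥ 9/4 ≈ 2.2500.
With δ = 3/4, the partial sums are K=1: 0.7500, K=2: 1.3125, K=3: 1.7344, K=4: 2.0508, K=5: 2.2881.
K = 5 is the first length at which the sum reaches 2.2500.

5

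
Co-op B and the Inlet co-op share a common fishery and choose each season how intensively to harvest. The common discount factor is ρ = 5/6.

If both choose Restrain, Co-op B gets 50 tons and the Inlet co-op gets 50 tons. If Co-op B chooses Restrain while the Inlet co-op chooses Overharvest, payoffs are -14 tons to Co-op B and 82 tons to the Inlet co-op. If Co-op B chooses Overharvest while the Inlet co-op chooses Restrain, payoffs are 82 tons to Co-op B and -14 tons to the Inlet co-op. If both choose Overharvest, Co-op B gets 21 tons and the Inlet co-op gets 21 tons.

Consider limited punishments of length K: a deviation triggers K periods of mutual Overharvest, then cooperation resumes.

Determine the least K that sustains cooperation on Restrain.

2

Need Σ_{k=1}^{K} ρ^k ≥ (82−50)/(50−21) = 1.1034 at ρ = 5/6.
At K = 1 the sum is 0.8333 < 1.1034; at K = 2 it is 1.5278 ≥ 1.1034.
So the minimum punishment length is K = 2.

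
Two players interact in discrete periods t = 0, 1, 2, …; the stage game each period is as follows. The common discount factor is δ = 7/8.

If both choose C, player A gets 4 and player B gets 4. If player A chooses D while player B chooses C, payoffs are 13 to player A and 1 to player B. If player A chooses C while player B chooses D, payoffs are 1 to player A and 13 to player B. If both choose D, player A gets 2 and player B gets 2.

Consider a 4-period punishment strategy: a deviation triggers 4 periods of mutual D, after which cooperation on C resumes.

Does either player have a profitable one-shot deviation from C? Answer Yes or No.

Yes

A one-shot deviation gives 13 now, then 2 for 4 periods, then back to 4.
Gain from deviating: (13−4) today; loss: (4−2) in each of the next 4 periods.
No-deviation condition: (4−2)(δ+…+δ^4) ≥ 13−4, i.e. δ+…+δ^4 ≥ 9/2.
At δ = 7/8: δ+…+δ^4 = 2.8967 < 4.5000.
So cooperation is not sustainable.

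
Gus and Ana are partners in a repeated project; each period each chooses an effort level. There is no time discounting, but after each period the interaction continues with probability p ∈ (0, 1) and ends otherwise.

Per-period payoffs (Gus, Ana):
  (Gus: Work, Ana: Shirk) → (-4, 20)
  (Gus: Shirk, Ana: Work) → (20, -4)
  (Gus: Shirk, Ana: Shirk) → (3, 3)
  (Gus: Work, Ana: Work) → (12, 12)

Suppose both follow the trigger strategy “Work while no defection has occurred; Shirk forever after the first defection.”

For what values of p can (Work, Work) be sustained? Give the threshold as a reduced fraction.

With no time discounting, the continuation probability p plays the role of the discount factor.
Grim-trigger IC: 12/(1−p) ≥ 20 + 3p/(1−p) ⇒ p ≥ (20−12)/(20−3) = 8/17.

8/17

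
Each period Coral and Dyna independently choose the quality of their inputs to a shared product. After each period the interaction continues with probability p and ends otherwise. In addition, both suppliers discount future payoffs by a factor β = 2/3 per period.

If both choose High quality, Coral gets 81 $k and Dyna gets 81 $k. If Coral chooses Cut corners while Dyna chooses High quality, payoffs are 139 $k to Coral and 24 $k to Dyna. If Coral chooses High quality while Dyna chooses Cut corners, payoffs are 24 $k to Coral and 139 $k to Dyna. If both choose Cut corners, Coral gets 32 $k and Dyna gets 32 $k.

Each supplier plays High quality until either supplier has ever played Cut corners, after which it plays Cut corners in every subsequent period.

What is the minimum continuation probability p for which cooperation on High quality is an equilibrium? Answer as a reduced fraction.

With continuation probability p and discount β, the effective per-period discount factor is βp.
Grim-trigger IC: βp ≥ (139−81)/(139−32) = 58/107.
So p ≥ (58/107)/(2/3) = 87/107.

87/107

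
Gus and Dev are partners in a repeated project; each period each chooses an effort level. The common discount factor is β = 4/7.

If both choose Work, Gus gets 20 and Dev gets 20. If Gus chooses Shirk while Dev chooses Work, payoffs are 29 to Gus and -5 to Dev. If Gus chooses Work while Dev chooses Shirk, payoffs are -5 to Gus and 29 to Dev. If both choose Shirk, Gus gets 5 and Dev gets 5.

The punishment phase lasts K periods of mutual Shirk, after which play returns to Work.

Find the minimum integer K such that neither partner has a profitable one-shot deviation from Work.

2

Need Σ_{k=1}^{K} β^k ≥ (29−20)/(20−5) = 0.6000 at β = 4/7.
At K = 1 the sum is 0.5714 < 0.6000; at K = 2 it is 0.8980 ≥ 0.6000.
So the minimum punishment length is K = 2.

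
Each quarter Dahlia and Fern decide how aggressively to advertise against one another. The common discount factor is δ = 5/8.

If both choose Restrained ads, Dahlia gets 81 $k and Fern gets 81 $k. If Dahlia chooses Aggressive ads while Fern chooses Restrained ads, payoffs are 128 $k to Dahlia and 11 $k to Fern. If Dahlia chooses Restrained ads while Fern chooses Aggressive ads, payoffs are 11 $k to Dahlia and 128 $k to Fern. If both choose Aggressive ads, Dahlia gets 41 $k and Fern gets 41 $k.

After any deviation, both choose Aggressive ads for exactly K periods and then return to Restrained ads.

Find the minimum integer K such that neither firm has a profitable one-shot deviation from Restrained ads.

Need Σ_{k=1}^{K} δ^k ≥ (128−81)/(81−41) = 1.1750 at δ = 5/8.
At K = 2 the sum is 1.0156 < 1.1750; at K = 3 it is 1.2598 ≥ 1.1750.
So the minimum punishment length is K = 3.

3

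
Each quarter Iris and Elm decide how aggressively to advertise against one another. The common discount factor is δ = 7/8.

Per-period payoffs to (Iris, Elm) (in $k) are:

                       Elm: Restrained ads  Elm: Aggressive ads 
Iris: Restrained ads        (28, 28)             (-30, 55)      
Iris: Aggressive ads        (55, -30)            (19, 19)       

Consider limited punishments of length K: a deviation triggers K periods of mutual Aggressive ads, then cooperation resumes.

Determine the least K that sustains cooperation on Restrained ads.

No profitable deviation requires (28−19)(δ+…+δ^K) ≥ 55−28, i.e. δ+…+δ^K ≥ 3 ≈ 3.0000.
With δ = 7/8, the partial sums are K=1: 0.8750, K=2: 1.6406, K=3: 2.3105, K=4: 2.8967, K=5: 3.4096.
K = 5 is the first length at which the sum reaches 3.0000.

5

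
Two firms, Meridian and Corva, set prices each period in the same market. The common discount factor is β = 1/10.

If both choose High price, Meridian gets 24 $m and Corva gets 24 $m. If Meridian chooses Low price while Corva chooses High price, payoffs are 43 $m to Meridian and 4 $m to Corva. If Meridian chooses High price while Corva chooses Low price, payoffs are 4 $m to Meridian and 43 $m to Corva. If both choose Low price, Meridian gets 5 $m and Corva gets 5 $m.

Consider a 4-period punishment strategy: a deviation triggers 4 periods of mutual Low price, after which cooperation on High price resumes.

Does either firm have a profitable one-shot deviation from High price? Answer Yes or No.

Yes

Comparing payoff streams over the 5 periods until play realigns: cooperate → 24(1+β+…+β^4); deviate → 43 + 5(β+…+β^4).
Cooperation is sustained iff (24−5)(β+…+β^4) ≥ 43−24.
β+…+β^4 = 1/10·(1−(1/10)^4)/(1−1/10) = 0.1111, and (43−24)/(24−5) = 1.0000.
0.1111 < 1.0000, so cooperation is not sustainable.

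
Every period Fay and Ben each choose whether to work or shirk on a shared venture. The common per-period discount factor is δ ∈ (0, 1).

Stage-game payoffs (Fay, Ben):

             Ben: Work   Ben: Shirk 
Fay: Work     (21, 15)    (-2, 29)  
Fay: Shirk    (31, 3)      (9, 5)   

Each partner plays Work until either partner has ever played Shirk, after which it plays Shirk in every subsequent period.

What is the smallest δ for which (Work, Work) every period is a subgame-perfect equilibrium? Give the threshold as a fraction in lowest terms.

Fay: cooperation gives 21 each period; deviation gives 31 once then 9 forever.
  21/(1−δ) ≥ 31 + 9δ/(1−δ) ⇒ δ ≥ 10/22 = 5/11.
Ben: cooperation gives 15 each period; deviation gives 29 once then 5 forever.
  δ ≥ 14/24 = 7/12.
Both must hold, so the binding constraint is Ben's: δ ≥ 7/12.

7/12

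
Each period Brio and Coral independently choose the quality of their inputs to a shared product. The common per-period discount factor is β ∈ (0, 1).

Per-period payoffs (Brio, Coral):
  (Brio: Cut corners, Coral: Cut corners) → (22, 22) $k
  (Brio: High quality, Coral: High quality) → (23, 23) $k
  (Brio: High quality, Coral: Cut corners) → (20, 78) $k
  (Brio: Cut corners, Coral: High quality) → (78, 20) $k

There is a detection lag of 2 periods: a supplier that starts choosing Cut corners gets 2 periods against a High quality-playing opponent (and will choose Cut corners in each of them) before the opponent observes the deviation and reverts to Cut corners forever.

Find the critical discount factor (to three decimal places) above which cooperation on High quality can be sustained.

Deviating for the 2 undetected periods gains 78−23 = 55 per period over cooperation, then loses 23−22 = 1 per period forever once punishment starts.
Gain: 55(1 + β + … + β^1); loss: 1·β^2/(1−β).
No profitable deviation ⇔ 55(1−β^2) ≤ 1·β^2, i.e. β^2 ≥ 55/(55+1) = 55/56.
Hence β ≥ (55/56)^(1/2) ≈ 0.991.

0.991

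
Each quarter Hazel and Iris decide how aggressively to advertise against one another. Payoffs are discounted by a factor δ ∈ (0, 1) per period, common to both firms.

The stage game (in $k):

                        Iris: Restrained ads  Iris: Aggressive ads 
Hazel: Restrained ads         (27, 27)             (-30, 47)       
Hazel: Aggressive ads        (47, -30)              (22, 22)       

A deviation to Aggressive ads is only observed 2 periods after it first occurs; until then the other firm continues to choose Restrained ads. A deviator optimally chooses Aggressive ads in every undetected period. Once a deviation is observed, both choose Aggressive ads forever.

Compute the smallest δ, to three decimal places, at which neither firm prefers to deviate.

0.894

Deviating for the 2 undetected periods gains 47−27 = 20 per period over cooperation, then loses 27−22 = 5 per period forever once punishment starts.
Gain: 20(1 + δ + … + δ^1); loss: 5·δ^2/(1−δ).
No profitable deviation ⇔ 20(1−δ^2) ≤ 5·δ^2, i.e. δ^2 ≥ 20/(20+5) = 4/5.
Hence δ ≥ (4/5)^(1/2) ≈ 0.894.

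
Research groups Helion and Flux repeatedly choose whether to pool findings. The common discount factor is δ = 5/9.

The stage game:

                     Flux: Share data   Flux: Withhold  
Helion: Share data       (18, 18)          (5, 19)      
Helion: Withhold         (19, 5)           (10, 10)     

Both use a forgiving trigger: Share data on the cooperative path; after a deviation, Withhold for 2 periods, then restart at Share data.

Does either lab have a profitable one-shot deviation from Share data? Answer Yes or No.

IC: δ+…+δ^2 ≥ (19−18)/(18−10) = 1/8.
At δ = 5/9: partial sum = 0.8642 ≥ 0.1250. Cooperation sustainable.

No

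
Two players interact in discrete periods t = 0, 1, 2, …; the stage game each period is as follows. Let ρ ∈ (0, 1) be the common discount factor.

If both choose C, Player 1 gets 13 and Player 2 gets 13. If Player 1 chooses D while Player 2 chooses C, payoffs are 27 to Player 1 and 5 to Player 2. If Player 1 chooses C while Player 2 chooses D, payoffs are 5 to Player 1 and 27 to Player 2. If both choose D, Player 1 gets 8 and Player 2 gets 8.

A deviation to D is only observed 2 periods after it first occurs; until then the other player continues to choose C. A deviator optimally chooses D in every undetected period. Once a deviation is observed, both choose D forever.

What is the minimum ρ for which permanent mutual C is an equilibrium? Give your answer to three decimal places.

0.858

A deviator earns 27 for 2 periods, then 8 forever; cooperating earns 13 forever. Multiplying the IC by (1−ρ):
13 ≥ 27(1−ρ^2) + 8ρ^2, so 19·ρ^2 ≥ 14 and ρ^2 ≥ 14/19.
ρ ≥ (14/19)^(1/2) ≈ 0.858.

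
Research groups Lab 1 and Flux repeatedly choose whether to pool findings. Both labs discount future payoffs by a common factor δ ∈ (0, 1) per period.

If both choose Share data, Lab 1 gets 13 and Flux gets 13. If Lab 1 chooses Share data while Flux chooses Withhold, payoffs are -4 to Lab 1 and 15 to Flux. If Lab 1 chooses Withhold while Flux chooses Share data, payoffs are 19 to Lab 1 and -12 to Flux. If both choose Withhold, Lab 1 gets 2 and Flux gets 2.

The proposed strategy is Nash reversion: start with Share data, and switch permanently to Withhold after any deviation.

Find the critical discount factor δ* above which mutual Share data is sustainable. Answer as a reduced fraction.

6/17

Lab 1: cooperation gives 13 each period; deviation gives 19 once then 2 forever.
  13/(1−δ) ≥ 19 + 2δ/(1−δ) ⇒ δ ≥ 6/17.
Flux: cooperation gives 13 each period; deviation gives 15 once then 2 forever.
  δ ≥ 2/13.
Both must hold, so the binding constraint is Lab 1's: δ ≥ 6/17.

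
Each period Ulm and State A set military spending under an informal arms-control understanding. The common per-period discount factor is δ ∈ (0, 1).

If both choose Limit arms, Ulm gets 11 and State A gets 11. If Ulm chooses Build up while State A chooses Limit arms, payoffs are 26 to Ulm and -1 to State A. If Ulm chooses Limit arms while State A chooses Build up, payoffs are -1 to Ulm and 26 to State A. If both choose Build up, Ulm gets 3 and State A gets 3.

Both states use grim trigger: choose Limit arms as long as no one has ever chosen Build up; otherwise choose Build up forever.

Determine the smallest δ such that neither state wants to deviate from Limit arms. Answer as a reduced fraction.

15/23

Under grim trigger the critical discount factor is (T−C)/(T−P) with T = 26, C = 11, P = 3.
δ* = (26−11)/(26−3) = 15/23.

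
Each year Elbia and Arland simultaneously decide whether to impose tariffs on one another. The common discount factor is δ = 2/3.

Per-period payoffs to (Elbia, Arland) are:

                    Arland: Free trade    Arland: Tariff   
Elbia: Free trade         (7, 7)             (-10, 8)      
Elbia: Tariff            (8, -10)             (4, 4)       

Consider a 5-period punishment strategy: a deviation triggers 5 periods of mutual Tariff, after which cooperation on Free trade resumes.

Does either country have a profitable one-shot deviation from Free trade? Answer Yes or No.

Comparing payoff streams over the 6 periods until play realigns: cooperate → 7(1+δ+…+δ^5); deviate → 8 + 4(δ+…+δ^5).
Cooperation is sustained iff (7−4)(δ+…+δ^5) ≥ 8−7.
δ+…+δ^5 = 2/3·(1−(2/3)^5)/(1−2/3) = 1.7366, and (8−7)/(7−4) = 0.3333.
1.7366 ≥ 0.3333, so cooperation is sustainable.

No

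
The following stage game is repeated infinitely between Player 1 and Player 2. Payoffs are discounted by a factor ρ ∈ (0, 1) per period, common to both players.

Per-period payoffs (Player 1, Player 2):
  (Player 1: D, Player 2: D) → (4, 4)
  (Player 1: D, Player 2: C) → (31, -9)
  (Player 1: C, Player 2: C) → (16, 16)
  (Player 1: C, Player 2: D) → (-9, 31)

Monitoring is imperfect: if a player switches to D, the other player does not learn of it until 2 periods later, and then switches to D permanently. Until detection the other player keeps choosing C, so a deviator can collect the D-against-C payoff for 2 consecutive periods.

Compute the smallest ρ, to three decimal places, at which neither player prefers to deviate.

The best deviation is to choose D for all 2 undetected periods, earning 31 each, then 4 forever once detected.
Deviation value: 31(1−ρ^2)/(1−ρ) + 4ρ^2/(1−ρ); cooperation value: 16/(1−ρ).
IC: 16 ≥ 31(1−ρ^2) + 4ρ^2 = 31 − 27ρ^2.
So ρ^2 ≥ 15/27 = 5/9, giving ρ ≥ (5/9)^(1/2) ≈ 0.745.

0.745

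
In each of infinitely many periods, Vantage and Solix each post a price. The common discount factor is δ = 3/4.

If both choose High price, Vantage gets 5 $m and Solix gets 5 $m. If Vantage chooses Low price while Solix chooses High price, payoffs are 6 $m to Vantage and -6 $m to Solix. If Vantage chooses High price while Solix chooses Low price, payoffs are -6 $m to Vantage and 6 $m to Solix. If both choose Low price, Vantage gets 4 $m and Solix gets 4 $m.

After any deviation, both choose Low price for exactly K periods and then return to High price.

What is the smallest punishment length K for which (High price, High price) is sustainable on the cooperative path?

IC: δ(1−δ^K)/(1−δ) ≥ (6−5)/(5−4) = 1.
With δ = 3/4: need 1 − δ^K ≥ 1·(1−3/4)/(3/4), i.e. δ^K ≤ 0.6667.
Since (3/4)^1 = 0.7500 and (3/4)^2 = 0.5625, the smallest such K is 2.

2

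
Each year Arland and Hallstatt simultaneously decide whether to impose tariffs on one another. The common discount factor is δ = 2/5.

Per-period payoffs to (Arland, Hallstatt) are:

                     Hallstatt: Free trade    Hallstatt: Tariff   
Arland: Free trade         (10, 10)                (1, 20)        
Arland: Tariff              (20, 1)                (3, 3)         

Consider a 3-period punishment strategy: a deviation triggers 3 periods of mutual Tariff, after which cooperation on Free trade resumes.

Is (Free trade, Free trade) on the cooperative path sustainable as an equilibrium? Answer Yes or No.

No

A one-shot deviation gives 20 now, then 3 for 3 periods, then back to 10.
Gain from deviating: (20−10) today; loss: (10−3) in each of the next 3 periods.
No-deviation condition: (10−3)(δ+…+δ^3) ≥ 20−10, i.e. δ+…+δ^3 ≥ 10/7.
At δ = 2/5: δ+…+δ^3 = 0.6240 < 1.4286.
So cooperation is not sustainable.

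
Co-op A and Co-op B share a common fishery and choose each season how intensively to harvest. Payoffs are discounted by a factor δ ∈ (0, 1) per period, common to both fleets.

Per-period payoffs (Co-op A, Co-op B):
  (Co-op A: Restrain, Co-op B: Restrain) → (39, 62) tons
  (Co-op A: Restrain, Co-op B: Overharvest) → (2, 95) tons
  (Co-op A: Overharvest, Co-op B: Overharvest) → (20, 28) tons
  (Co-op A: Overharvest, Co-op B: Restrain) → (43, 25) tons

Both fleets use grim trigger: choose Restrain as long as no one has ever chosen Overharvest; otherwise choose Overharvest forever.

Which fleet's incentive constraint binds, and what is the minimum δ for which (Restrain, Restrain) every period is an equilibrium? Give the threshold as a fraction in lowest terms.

Co-op B; δ ≥ 33/67

Co-op A: cooperation gives 39 each period; deviation gives 43 once then 20 forever.
  39/(1−δ) ≥ 43 + 20δ/(1−δ) ⇒ δ ≥ 4/23.
Co-op B: cooperation gives 62 each period; deviation gives 95 once then 28 forever.
  δ ≥ 33/67.
Both must hold, so the binding constraint is Co-op B's: δ ≥ 33/67.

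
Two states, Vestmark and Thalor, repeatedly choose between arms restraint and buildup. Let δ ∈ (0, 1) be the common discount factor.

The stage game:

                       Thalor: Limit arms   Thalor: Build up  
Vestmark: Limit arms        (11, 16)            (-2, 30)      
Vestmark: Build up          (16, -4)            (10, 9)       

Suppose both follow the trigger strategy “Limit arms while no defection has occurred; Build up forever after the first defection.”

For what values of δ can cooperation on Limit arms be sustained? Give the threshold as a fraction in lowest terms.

Vestmark: cooperation gives 11 each period; deviation gives 16 once then 10 forever.
  11/(1−δ) ≥ 16 + 10δ/(1−δ) ⇒ δ ≥ 5/6.
Thalor: cooperation gives 16 each period; deviation gives 30 once then 9 forever.
  δ ≥ 14/21 = 2/3.
Both must hold, so the binding constraint is Vestmark's: δ ≥ 5/6.

5/6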